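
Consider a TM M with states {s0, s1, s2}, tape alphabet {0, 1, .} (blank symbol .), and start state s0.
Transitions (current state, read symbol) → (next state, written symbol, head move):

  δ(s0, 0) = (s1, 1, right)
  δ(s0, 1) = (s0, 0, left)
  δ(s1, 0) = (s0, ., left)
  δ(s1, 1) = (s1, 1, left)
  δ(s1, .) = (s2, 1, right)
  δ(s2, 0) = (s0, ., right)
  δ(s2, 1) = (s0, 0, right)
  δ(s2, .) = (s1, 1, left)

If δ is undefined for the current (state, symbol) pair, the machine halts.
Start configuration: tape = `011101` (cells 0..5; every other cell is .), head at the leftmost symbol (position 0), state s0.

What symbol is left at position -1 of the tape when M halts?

s0 | ..[0]11101   read 0 → write 1, move right, go to s1
s1 | ..1[1]1101   read 1 → write 1, move left, go to s1
s1 | ..[1]11101   read 1 → write 1, move left, go to s1
s1 | .[.]111101   read . → write 1, move right, go to s2
s2 | .1[1]11101   read 1 → write 0, move right, go to s0
s0 | .10[1]1101   read 1 → write 0, move left, go to s0
s0 | .1[0]01101   read 0 → write 1, move right, go to s1
s1 | .11[0]1101   read 0 → write ., move left, go to s0
s0 | .1[1].1101   read 1 → write 0, move left, go to s0
s0 | .[1]0.1101   read 1 → write 0, move left, go to s0
s0 | [.]00.1101
Cell -1 holds 0 when M halts.

0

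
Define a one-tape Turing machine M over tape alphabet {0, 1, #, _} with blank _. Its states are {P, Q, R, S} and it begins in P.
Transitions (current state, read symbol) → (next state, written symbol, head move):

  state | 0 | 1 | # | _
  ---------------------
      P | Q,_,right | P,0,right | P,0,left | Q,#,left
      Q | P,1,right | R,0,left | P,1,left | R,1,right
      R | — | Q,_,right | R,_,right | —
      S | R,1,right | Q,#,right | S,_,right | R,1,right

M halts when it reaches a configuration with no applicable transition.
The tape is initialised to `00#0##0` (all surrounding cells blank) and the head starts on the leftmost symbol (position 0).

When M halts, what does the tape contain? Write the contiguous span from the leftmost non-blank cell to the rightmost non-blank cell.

0_0_00

P | [0]0#0##0   read 0 → write _, move right, go to Q
Q | _[0]#0##0   read 0 → write 1, move right, go to P
P | _1[#]0##0   read # → write 0, move left, go to P
P | _[1]00##0   read 1 → write 0, move right, go to P
P | _0[0]0##0   read 0 → write _, move right, go to Q
Q | _0_[0]##0   read 0 → write 1, move right, go to P
P | _0_1[#]#0   read # → write 0, move left, go to P
P | _0_[1]0#0   read 1 → write 0, move right, go to P
P | _0_0[0]#0   read 0 → write _, move right, go to Q
Q | _0_0_[#]0   read # → write 1, move left, go to P
P | _0_0[_]10   read _ → write #, move left, go to Q
Q | _0_[0]#10   read 0 → write 1, move right, go to P
P | _0_1[#]10   read # → write 0, move left, go to P
P | _0_[1]010   read 1 → write 0, move right, go to P
P | _0_0[0]10   read 0 → write _, move right, go to Q
Q | _0_0_[1]0   read 1 → write 0, move left, go to R
R | _0_0[_]00
The non-blank tape span at halt is 0_0_00.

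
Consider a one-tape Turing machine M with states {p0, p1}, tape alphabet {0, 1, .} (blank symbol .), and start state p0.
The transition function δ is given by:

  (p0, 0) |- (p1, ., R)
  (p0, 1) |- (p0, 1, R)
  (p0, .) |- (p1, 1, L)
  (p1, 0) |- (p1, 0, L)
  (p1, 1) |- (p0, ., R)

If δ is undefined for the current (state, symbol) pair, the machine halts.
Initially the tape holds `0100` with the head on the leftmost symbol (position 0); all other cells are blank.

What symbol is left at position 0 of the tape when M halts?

p0 | [0]100   read 0 → write ., move R, go to p1
p1 | .[1]00   read 1 → write ., move R, go to p0
p0 | ..[0]0   read 0 → write ., move R, go to p1
p1 | ...[0]   read 0 → write 0, move L, go to p1
p1 | ..[.]0
Cell 0 holds . when M halts.

.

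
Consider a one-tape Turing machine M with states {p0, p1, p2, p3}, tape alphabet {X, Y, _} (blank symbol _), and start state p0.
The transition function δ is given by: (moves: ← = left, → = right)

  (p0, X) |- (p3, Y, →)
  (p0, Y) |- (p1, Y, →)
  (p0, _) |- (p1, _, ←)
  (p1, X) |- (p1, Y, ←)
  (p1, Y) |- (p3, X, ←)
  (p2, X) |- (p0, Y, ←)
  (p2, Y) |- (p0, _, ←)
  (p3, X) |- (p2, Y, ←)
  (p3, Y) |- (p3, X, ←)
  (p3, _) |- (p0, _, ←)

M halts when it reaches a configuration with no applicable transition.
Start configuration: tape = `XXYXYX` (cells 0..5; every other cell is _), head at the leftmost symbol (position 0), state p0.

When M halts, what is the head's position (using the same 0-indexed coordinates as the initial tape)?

p0 | __[X]XYXYX   read X → write Y, move →, go to p3
p3 | __Y[X]YXYX   read X → write Y, move ←, go to p2
p2 | __[Y]YYXYX   read Y → write _, move ←, go to p0
p0 | _[_]_YYXYX   read _ → write _, move ←, go to p1
p1 | [_]__YYXYX
At halt the head is at cell -2.

-2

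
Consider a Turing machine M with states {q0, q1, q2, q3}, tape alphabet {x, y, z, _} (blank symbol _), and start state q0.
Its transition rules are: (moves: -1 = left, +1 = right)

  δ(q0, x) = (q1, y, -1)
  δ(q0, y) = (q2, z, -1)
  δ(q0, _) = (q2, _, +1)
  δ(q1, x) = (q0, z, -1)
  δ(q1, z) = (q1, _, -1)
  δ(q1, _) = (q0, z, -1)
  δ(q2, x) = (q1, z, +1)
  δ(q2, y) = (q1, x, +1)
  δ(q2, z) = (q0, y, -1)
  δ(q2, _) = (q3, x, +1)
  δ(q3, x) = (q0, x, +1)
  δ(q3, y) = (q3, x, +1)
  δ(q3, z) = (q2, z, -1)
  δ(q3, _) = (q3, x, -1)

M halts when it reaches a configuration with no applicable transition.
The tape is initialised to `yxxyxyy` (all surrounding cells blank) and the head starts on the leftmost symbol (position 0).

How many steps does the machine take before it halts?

18

state=q0 head=0 tape=____[y]xxyxyy   (q0,y)→(q2,z,-1)
state=q2 head=-1 tape=___[_]zxxyxyy   (q2,_)→(q3,x,+1)
state=q3 head=0 tape=___x[z]xxyxyy   (q3,z)→(q2,z,-1)
state=q2 head=-1 tape=___[x]zxxyxyy   (q2,x)→(q1,z,+1)
state=q1 head=0 tape=___z[z]xxyxyy   (q1,z)→(q1,_,-1)
state=q1 head=-1 tape=___[z]_xxyxyy   (q1,z)→(q1,_,-1)
state=q1 head=-2 tape=__[_]__xxyxyy   (q1,_)→(q0,z,-1)
state=q0 head=-3 tape=_[_]z__xxyxyy   (q0,_)→(q2,_,+1)
state=q2 head=-2 tape=__[z]__xxyxyy   (q2,z)→(q0,y,-1)
state=q0 head=-3 tape=_[_]y__xxyxyy   (q0,_)→(q2,_,+1)
state=q2 head=-2 tape=__[y]__xxyxyy   (q2,y)→(q1,x,+1)
state=q1 head=-1 tape=__x[_]_xxyxyy   (q1,_)→(q0,z,-1)
state=q0 head=-2 tape=__[x]z_xxyxyy   (q0,x)→(q1,y,-1)
state=q1 head=-3 tape=_[_]yz_xxyxyy   (q1,_)→(q0,z,-1)
state=q0 head=-4 tape=[_]zyz_xxyxyy   (q0,_)→(q2,_,+1)
state=q2 head=-3 tape=_[z]yz_xxyxyy   (q2,z)→(q0,y,-1)
state=q0 head=-4 tape=[_]yyz_xxyxyy   (q0,_)→(q2,_,+1)
state=q2 head=-3 tape=_[y]yz_xxyxyy   (q2,y)→(q1,x,+1)
state=q1 head=-2 tape=_x[y]z_xxyxyy
M halts after 18 transitions.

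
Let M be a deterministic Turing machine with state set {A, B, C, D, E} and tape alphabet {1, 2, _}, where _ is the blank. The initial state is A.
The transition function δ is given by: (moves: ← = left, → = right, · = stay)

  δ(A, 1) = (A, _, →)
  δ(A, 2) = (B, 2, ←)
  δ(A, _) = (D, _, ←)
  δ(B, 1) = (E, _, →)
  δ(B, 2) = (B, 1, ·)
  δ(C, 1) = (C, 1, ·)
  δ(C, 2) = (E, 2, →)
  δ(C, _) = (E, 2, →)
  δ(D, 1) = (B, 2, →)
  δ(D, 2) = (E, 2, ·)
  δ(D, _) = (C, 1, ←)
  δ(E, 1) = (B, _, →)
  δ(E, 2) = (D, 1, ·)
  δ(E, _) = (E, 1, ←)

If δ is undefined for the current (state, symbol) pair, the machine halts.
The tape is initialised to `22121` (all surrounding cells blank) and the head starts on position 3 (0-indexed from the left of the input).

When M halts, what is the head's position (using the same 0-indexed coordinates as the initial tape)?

state=A head=3 tape=221[2]1__   (A,2)→(B,2,←)
state=B head=2 tape=22[1]21__   (B,1)→(E,_,→)
state=E head=3 tape=22_[2]1__   (E,2)→(D,1,·)
state=D head=3 tape=22_[1]1__   (D,1)→(B,2,→)
state=B head=4 tape=22_2[1]__   (B,1)→(E,_,→)
state=E head=5 tape=22_2_[_]_   (E,_)→(E,1,←)
state=E head=4 tape=22_2[_]1_   (E,_)→(E,1,←)
state=E head=3 tape=22_[2]11_   (E,2)→(D,1,·)
state=D head=3 tape=22_[1]11_   (D,1)→(B,2,→)
state=B head=4 tape=22_2[1]1_   (B,1)→(E,_,→)
state=E head=5 tape=22_2_[1]_   (E,1)→(B,_,→)
state=B head=6 tape=22_2__[_]
At halt the head is at cell 6.

6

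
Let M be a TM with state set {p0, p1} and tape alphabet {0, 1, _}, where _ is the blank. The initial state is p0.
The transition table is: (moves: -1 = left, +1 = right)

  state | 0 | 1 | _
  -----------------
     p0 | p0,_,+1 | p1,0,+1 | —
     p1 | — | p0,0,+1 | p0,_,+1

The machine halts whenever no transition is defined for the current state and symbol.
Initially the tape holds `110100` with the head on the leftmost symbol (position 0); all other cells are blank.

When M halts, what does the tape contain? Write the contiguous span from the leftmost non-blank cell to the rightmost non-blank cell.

00_000

p0 | [1]10100   read 1 → write 0, move +1, go to p1
p1 | 0[1]0100   read 1 → write 0, move +1, go to p0
p0 | 00[0]100   read 0 → write _, move +1, go to p0
p0 | 00_[1]00   read 1 → write 0, move +1, go to p1
p1 | 00_0[0]0
The non-blank tape span at halt is 00_000.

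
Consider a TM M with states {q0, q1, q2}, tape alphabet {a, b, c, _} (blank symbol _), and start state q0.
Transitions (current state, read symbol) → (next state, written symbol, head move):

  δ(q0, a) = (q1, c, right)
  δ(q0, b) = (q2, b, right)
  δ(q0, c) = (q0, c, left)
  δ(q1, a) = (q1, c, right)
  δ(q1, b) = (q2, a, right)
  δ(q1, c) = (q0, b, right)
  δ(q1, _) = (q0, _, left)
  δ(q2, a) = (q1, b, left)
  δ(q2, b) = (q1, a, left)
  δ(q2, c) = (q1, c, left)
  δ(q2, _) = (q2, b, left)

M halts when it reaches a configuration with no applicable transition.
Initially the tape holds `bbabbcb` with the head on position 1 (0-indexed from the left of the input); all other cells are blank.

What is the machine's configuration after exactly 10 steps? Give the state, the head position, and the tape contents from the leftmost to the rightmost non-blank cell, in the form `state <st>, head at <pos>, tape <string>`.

state=q0 head=1 tape=b[b]abbcb   (q0,b)→(q2,b,right)
state=q2 head=2 tape=bb[a]bbcb   (q2,a)→(q1,b,left)
state=q1 head=1 tape=b[b]bbbcb   (q1,b)→(q2,a,right)
state=q2 head=2 tape=ba[b]bbcb   (q2,b)→(q1,a,left)
state=q1 head=1 tape=b[a]abbcb   (q1,a)→(q1,c,right)
state=q1 head=2 tape=bc[a]bbcb   (q1,a)→(q1,c,right)
state=q1 head=3 tape=bcc[b]bcb   (q1,b)→(q2,a,right)
state=q2 head=4 tape=bcca[b]cb   (q2,b)→(q1,a,left)
state=q1 head=3 tape=bcc[a]acb   (q1,a)→(q1,c,right)
state=q1 head=4 tape=bccc[a]cb   (q1,a)→(q1,c,right)
state=q1 head=5 tape=bcccc[c]b
After 10 steps: state q1, head at 5, tape bcccccb.

state q1, head at 5, tape bcccccb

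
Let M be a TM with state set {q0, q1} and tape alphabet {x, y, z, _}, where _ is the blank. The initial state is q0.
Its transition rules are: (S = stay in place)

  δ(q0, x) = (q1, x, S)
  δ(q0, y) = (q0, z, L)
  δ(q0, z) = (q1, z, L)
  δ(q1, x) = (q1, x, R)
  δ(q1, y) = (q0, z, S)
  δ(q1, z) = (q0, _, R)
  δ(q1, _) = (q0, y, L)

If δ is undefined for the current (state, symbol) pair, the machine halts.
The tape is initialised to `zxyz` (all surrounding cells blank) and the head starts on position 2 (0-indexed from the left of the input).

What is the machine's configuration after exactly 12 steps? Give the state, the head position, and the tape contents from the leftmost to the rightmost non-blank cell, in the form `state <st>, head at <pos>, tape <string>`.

state=q0 head=2 tape=zx[y]z   (q0,y)→(q0,z,L)
state=q0 head=1 tape=z[x]zz   (q0,x)→(q1,x,S)
state=q1 head=1 tape=z[x]zz   (q1,x)→(q1,x,R)
state=q1 head=2 tape=zx[z]z   (q1,z)→(q0,_,R)
state=q0 head=3 tape=zx_[z]   (q0,z)→(q1,z,L)
state=q1 head=2 tape=zx[_]z   (q1,_)→(q0,y,L)
state=q0 head=1 tape=z[x]yz   (q0,x)→(q1,x,S)
state=q1 head=1 tape=z[x]yz   (q1,x)→(q1,x,R)
state=q1 head=2 tape=zx[y]z   (q1,y)→(q0,z,S)
state=q0 head=2 tape=zx[z]z   (q0,z)→(q1,z,L)
state=q1 head=1 tape=z[x]zz   (q1,x)→(q1,x,R)
state=q1 head=2 tape=zx[z]z   (q1,z)→(q0,_,R)
state=q0 head=3 tape=zx_[z]
After 12 steps: state q0, head at 3, tape zx_z.

state q0, head at 3, tape zx_z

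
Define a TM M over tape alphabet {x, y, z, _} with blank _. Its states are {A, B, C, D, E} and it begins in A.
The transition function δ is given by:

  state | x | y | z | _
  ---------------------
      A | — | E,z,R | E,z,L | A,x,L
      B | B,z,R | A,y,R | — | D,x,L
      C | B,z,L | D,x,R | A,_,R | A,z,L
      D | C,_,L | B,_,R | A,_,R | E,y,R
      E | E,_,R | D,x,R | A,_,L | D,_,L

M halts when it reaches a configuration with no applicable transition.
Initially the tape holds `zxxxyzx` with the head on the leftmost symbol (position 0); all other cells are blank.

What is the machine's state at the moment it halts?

state=A head=0 tape=__[z]xxxyzx   (A,z)→(E,z,L)
state=E head=-1 tape=_[_]zxxxyzx   (E,_)→(D,_,L)
state=D head=-2 tape=[_]_zxxxyzx   (D,_)→(E,y,R)
state=E head=-1 tape=y[_]zxxxyzx   (E,_)→(D,_,L)
state=D head=-2 tape=[y]_zxxxyzx   (D,y)→(B,_,R)
state=B head=-1 tape=_[_]zxxxyzx   (B,_)→(D,x,L)
state=D head=-2 tape=[_]xzxxxyzx   (D,_)→(E,y,R)
state=E head=-1 tape=y[x]zxxxyzx   (E,x)→(E,_,R)
state=E head=0 tape=y_[z]xxxyzx   (E,z)→(A,_,L)
state=A head=-1 tape=y[_]_xxxyzx   (A,_)→(A,x,L)
state=A head=-2 tape=[y]x_xxxyzx   (A,y)→(E,z,R)
state=E head=-1 tape=z[x]_xxxyzx   (E,x)→(E,_,R)
state=E head=0 tape=z_[_]xxxyzx   (E,_)→(D,_,L)
state=D head=-1 tape=z[_]_xxxyzx   (D,_)→(E,y,R)
state=E head=0 tape=zy[_]xxxyzx   (E,_)→(D,_,L)
state=D head=-1 tape=z[y]_xxxyzx   (D,y)→(B,_,R)
state=B head=0 tape=z_[_]xxxyzx   (B,_)→(D,x,L)
state=D head=-1 tape=z[_]xxxxyzx   (D,_)→(E,y,R)
state=E head=0 tape=zy[x]xxxyzx   (E,x)→(E,_,R)
state=E head=1 tape=zy_[x]xxyzx   (E,x)→(E,_,R)
state=E head=2 tape=zy__[x]xyzx   (E,x)→(E,_,R)
state=E head=3 tape=zy___[x]yzx   (E,x)→(E,_,R)
state=E head=4 tape=zy____[y]zx   (E,y)→(D,x,R)
state=D head=5 tape=zy____x[z]x   (D,z)→(A,_,R)
state=A head=6 tape=zy____x_[x]
No transition is defined for (A, x); M halts in state A.

A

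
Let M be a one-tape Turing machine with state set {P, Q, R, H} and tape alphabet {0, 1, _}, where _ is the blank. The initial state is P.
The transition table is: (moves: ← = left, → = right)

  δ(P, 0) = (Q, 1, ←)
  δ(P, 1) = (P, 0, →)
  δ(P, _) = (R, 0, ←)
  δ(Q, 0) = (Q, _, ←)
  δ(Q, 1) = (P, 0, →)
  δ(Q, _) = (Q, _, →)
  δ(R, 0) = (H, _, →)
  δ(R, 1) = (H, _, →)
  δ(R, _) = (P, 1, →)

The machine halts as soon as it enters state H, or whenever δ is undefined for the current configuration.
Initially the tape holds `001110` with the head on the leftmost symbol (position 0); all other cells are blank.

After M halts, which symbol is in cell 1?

_

state=P head=0 tape=_[0]01110_   (P,0)→(Q,1,←)
state=Q head=-1 tape=[_]101110_   (Q,_)→(Q,_,→)
state=Q head=0 tape=_[1]01110_   (Q,1)→(P,0,→)
state=P head=1 tape=_0[0]1110_   (P,0)→(Q,1,←)
state=Q head=0 tape=_[0]11110_   (Q,0)→(Q,_,←)
state=Q head=-1 tape=[_]_11110_   (Q,_)→(Q,_,→)
state=Q head=0 tape=_[_]11110_   (Q,_)→(Q,_,→)
state=Q head=1 tape=__[1]1110_   (Q,1)→(P,0,→)
state=P head=2 tape=__0[1]110_   (P,1)→(P,0,→)
state=P head=3 tape=__00[1]10_   (P,1)→(P,0,→)
state=P head=4 tape=__000[1]0_   (P,1)→(P,0,→)
state=P head=5 tape=__0000[0]_   (P,0)→(Q,1,←)
state=Q head=4 tape=__000[0]1_   (Q,0)→(Q,_,←)
state=Q head=3 tape=__00[0]_1_   (Q,0)→(Q,_,←)
state=Q head=2 tape=__0[0]__1_   (Q,0)→(Q,_,←)
state=Q head=1 tape=__[0]___1_   (Q,0)→(Q,_,←)
state=Q head=0 tape=_[_]____1_   (Q,_)→(Q,_,→)
state=Q head=1 tape=__[_]___1_   (Q,_)→(Q,_,→)
state=Q head=2 tape=___[_]__1_   (Q,_)→(Q,_,→)
state=Q head=3 tape=____[_]_1_   (Q,_)→(Q,_,→)
state=Q head=4 tape=_____[_]1_   (Q,_)→(Q,_,→)
state=Q head=5 tape=______[1]_   (Q,1)→(P,0,→)
state=P head=6 tape=______0[_]   (P,_)→(R,0,←)
state=R head=5 tape=______[0]0   (R,0)→(H,_,→)
state=H head=6 tape=_______[0]
Cell 1 holds _ when M halts.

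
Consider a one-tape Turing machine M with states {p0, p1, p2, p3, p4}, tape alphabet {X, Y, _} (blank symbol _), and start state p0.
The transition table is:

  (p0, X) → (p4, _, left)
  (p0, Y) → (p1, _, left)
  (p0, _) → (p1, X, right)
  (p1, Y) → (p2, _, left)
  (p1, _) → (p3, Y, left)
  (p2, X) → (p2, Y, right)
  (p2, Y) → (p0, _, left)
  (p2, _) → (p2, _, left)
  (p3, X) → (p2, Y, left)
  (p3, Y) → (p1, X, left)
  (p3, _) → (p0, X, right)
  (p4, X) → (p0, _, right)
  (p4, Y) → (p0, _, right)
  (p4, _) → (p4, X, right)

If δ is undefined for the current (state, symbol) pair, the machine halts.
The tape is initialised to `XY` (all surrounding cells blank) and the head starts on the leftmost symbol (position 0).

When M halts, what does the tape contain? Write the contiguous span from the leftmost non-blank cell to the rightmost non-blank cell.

XX__Y

state=p0 head=0 tape=__[X]Y__   (p0,X)→(p4,_,left)
state=p4 head=-1 tape=_[_]_Y__   (p4,_)→(p4,X,right)
state=p4 head=0 tape=_X[_]Y__   (p4,_)→(p4,X,right)
state=p4 head=1 tape=_XX[Y]__   (p4,Y)→(p0,_,right)
state=p0 head=2 tape=_XX_[_]_   (p0,_)→(p1,X,right)
state=p1 head=3 tape=_XX_X[_]   (p1,_)→(p3,Y,left)
state=p3 head=2 tape=_XX_[X]Y   (p3,X)→(p2,Y,left)
state=p2 head=1 tape=_XX[_]YY   (p2,_)→(p2,_,left)
state=p2 head=0 tape=_X[X]_YY   (p2,X)→(p2,Y,right)
state=p2 head=1 tape=_XY[_]YY   (p2,_)→(p2,_,left)
state=p2 head=0 tape=_X[Y]_YY   (p2,Y)→(p0,_,left)
state=p0 head=-1 tape=_[X]__YY   (p0,X)→(p4,_,left)
state=p4 head=-2 tape=[_]___YY   (p4,_)→(p4,X,right)
state=p4 head=-1 tape=X[_]__YY   (p4,_)→(p4,X,right)
state=p4 head=0 tape=XX[_]_YY   (p4,_)→(p4,X,right)
state=p4 head=1 tape=XXX[_]YY   (p4,_)→(p4,X,right)
state=p4 head=2 tape=XXXX[Y]Y   (p4,Y)→(p0,_,right)
state=p0 head=3 tape=XXXX_[Y]   (p0,Y)→(p1,_,left)
state=p1 head=2 tape=XXXX[_]_   (p1,_)→(p3,Y,left)
state=p3 head=1 tape=XXX[X]Y_   (p3,X)→(p2,Y,left)
state=p2 head=0 tape=XX[X]YY_   (p2,X)→(p2,Y,right)
state=p2 head=1 tape=XXY[Y]Y_   (p2,Y)→(p0,_,left)
state=p0 head=0 tape=XX[Y]_Y_   (p0,Y)→(p1,_,left)
state=p1 head=-1 tape=X[X]__Y_
The non-blank tape span at halt is XX__Y.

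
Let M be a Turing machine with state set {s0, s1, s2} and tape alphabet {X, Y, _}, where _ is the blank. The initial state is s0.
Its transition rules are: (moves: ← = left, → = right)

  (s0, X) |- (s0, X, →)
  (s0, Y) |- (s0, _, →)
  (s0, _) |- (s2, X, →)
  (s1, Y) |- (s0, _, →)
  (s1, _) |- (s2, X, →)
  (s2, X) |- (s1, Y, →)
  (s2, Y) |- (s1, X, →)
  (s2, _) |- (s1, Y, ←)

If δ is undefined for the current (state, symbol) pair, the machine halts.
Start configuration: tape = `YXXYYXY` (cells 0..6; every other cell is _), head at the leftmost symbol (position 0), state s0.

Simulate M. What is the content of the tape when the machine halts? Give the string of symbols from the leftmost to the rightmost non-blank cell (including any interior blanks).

s0 | [Y]XXYYXY__   read Y → write _, move →, go to s0
s0 | _[X]XYYXY__   read X → write X, move →, go to s0
s0 | _X[X]YYXY__   read X → write X, move →, go to s0
s0 | _XX[Y]YXY__   read Y → write _, move →, go to s0
s0 | _XX_[Y]XY__   read Y → write _, move →, go to s0
s0 | _XX__[X]Y__   read X → write X, move →, go to s0
s0 | _XX__X[Y]__   read Y → write _, move →, go to s0
s0 | _XX__X_[_]_   read _ → write X, move →, go to s2
s2 | _XX__X_X[_]   read _ → write Y, move ←, go to s1
s1 | _XX__X_[X]Y
The non-blank tape span at halt is XX__X_XY.

XX__X_XY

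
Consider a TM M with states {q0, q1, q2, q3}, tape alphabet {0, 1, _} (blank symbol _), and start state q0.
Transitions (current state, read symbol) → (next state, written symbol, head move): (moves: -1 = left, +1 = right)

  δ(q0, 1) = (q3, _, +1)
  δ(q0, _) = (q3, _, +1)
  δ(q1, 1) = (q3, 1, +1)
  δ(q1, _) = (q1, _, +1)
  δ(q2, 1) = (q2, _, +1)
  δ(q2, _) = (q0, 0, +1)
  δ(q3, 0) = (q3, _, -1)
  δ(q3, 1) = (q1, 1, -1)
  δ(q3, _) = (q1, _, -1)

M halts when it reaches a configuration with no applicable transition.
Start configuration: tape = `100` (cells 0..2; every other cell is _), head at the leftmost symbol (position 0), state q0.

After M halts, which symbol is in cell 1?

_

state=q0 head=0 tape=_[1]00   (q0,1)→(q3,_,+1)
state=q3 head=1 tape=__[0]0   (q3,0)→(q3,_,-1)
state=q3 head=0 tape=_[_]_0   (q3,_)→(q1,_,-1)
state=q1 head=-1 tape=[_]__0   (q1,_)→(q1,_,+1)
state=q1 head=0 tape=_[_]_0   (q1,_)→(q1,_,+1)
state=q1 head=1 tape=__[_]0   (q1,_)→(q1,_,+1)
state=q1 head=2 tape=___[0]
Cell 1 holds _ when M halts.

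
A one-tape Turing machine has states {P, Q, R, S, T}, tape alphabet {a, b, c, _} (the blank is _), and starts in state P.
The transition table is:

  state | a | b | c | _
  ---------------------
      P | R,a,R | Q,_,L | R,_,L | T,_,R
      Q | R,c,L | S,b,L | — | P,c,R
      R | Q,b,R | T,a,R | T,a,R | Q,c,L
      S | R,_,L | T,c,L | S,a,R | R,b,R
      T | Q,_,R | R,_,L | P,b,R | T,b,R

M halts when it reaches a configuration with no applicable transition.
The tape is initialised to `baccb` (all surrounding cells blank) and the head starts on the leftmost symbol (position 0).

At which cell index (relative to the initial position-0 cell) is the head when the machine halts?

2

state=P head=0 tape=_[b]accb   (P,b)→(Q,_,L)
state=Q head=-1 tape=[_]_accb   (Q,_)→(P,c,R)
state=P head=0 tape=c[_]accb   (P,_)→(T,_,R)
state=T head=1 tape=c_[a]ccb   (T,a)→(Q,_,R)
state=Q head=2 tape=c__[c]cb
At halt the head is at cell 2.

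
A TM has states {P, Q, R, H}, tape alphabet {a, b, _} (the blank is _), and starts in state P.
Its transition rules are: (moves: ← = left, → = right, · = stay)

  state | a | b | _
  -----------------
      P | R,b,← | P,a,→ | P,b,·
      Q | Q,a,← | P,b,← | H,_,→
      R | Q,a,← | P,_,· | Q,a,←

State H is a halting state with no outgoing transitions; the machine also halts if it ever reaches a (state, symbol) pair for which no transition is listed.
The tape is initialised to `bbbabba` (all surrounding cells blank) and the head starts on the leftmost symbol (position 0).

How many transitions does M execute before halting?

state=P head=0 tape=_[b]bbabba   (P,b)→(P,a,→)
state=P head=1 tape=_a[b]babba   (P,b)→(P,a,→)
state=P head=2 tape=_aa[b]abba   (P,b)→(P,a,→)
state=P head=3 tape=_aaa[a]bba   (P,a)→(R,b,←)
state=R head=2 tape=_aa[a]bbba   (R,a)→(Q,a,←)
state=Q head=1 tape=_a[a]abbba   (Q,a)→(Q,a,←)
state=Q head=0 tape=_[a]aabbba   (Q,a)→(Q,a,←)
state=Q head=-1 tape=[_]aaabbba   (Q,_)→(H,_,→)
state=H head=0 tape=_[a]aabbba
M halts after 8 transitions.

8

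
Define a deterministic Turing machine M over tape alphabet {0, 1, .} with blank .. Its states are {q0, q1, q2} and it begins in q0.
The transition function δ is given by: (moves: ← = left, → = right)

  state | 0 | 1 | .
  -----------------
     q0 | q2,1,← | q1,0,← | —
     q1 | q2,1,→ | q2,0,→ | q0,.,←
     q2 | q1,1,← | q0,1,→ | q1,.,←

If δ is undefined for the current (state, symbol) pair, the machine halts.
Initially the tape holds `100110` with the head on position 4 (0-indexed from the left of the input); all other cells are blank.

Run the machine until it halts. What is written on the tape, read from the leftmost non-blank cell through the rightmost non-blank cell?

100111

state=q0 head=4 tape=1001[1]0.   (q0,1)→(q1,0,←)
state=q1 head=3 tape=100[1]00.   (q1,1)→(q2,0,→)
state=q2 head=4 tape=1000[0]0.   (q2,0)→(q1,1,←)
state=q1 head=3 tape=100[0]10.   (q1,0)→(q2,1,→)
state=q2 head=4 tape=1001[1]0.   (q2,1)→(q0,1,→)
state=q0 head=5 tape=10011[0].   (q0,0)→(q2,1,←)
state=q2 head=4 tape=1001[1]1.   (q2,1)→(q0,1,→)
state=q0 head=5 tape=10011[1].   (q0,1)→(q1,0,←)
state=q1 head=4 tape=1001[1]0.   (q1,1)→(q2,0,→)
state=q2 head=5 tape=10010[0].   (q2,0)→(q1,1,←)
state=q1 head=4 tape=1001[0]1.   (q1,0)→(q2,1,→)
state=q2 head=5 tape=10011[1].   (q2,1)→(q0,1,→)
state=q0 head=6 tape=100111[.]
The non-blank tape span at halt is 100111.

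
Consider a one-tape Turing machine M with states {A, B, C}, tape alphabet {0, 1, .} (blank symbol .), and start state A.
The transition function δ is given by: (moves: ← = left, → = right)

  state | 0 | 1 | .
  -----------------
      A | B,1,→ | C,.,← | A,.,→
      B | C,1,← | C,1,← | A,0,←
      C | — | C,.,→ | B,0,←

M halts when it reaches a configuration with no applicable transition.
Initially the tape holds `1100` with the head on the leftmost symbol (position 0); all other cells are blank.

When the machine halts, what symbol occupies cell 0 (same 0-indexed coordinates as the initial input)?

.

state=A head=0 tape=...[1]100   (A,1)→(C,.,←)
state=C head=-1 tape=..[.].100   (C,.)→(B,0,←)
state=B head=-2 tape=.[.]0.100   (B,.)→(A,0,←)
state=A head=-3 tape=[.]00.100   (A,.)→(A,.,→)
state=A head=-2 tape=.[0]0.100   (A,0)→(B,1,→)
state=B head=-1 tape=.1[0].100   (B,0)→(C,1,←)
state=C head=-2 tape=.[1]1.100   (C,1)→(C,.,→)
state=C head=-1 tape=..[1].100   (C,1)→(C,.,→)
state=C head=0 tape=...[.]100   (C,.)→(B,0,←)
state=B head=-1 tape=..[.]0100   (B,.)→(A,0,←)
state=A head=-2 tape=.[.]00100   (A,.)→(A,.,→)
state=A head=-1 tape=..[0]0100   (A,0)→(B,1,→)
state=B head=0 tape=..1[0]100   (B,0)→(C,1,←)
state=C head=-1 tape=..[1]1100   (C,1)→(C,.,→)
state=C head=0 tape=...[1]100   (C,1)→(C,.,→)
state=C head=1 tape=....[1]00   (C,1)→(C,.,→)
state=C head=2 tape=.....[0]0
Cell 0 holds . when M halts.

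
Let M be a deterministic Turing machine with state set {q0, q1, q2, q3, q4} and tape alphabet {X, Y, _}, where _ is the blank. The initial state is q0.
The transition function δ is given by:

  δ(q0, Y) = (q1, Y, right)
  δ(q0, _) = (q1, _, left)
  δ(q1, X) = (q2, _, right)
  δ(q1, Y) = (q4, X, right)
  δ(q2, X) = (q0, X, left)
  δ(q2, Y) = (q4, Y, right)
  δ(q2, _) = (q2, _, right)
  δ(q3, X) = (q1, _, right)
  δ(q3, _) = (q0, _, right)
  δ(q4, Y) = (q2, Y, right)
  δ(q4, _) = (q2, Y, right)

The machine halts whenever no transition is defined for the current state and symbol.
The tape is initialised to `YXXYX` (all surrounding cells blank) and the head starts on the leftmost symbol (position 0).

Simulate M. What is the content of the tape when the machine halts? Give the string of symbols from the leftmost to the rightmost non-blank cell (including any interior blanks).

state=q0 head=0 tape=[Y]XXYX   (q0,Y)→(q1,Y,right)
state=q1 head=1 tape=Y[X]XYX   (q1,X)→(q2,_,right)
state=q2 head=2 tape=Y_[X]YX   (q2,X)→(q0,X,left)
state=q0 head=1 tape=Y[_]XYX   (q0,_)→(q1,_,left)
state=q1 head=0 tape=[Y]_XYX   (q1,Y)→(q4,X,right)
state=q4 head=1 tape=X[_]XYX   (q4,_)→(q2,Y,right)
state=q2 head=2 tape=XY[X]YX   (q2,X)→(q0,X,left)
state=q0 head=1 tape=X[Y]XYX   (q0,Y)→(q1,Y,right)
state=q1 head=2 tape=XY[X]YX   (q1,X)→(q2,_,right)
state=q2 head=3 tape=XY_[Y]X   (q2,Y)→(q4,Y,right)
state=q4 head=4 tape=XY_Y[X]
The non-blank tape span at halt is XY_YX.

XY_YX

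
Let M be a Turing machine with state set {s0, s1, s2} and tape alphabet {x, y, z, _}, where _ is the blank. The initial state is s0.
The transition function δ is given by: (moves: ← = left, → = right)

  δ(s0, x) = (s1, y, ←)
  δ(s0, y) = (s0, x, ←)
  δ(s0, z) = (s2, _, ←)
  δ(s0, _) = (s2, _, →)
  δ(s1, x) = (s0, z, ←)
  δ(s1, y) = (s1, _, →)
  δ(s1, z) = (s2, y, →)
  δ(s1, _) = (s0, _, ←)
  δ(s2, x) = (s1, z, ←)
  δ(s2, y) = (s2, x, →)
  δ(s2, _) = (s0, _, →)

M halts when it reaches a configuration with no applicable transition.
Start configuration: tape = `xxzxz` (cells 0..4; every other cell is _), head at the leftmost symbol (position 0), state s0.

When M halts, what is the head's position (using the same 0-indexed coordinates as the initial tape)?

2

state=s0 head=0 tape=__[x]xzxz   (s0,x)→(s1,y,←)
state=s1 head=-1 tape=_[_]yxzxz   (s1,_)→(s0,_,←)
state=s0 head=-2 tape=[_]_yxzxz   (s0,_)→(s2,_,→)
state=s2 head=-1 tape=_[_]yxzxz   (s2,_)→(s0,_,→)
state=s0 head=0 tape=__[y]xzxz   (s0,y)→(s0,x,←)
state=s0 head=-1 tape=_[_]xxzxz   (s0,_)→(s2,_,→)
state=s2 head=0 tape=__[x]xzxz   (s2,x)→(s1,z,←)
state=s1 head=-1 tape=_[_]zxzxz   (s1,_)→(s0,_,←)
state=s0 head=-2 tape=[_]_zxzxz   (s0,_)→(s2,_,→)
state=s2 head=-1 tape=_[_]zxzxz   (s2,_)→(s0,_,→)
state=s0 head=0 tape=__[z]xzxz   (s0,z)→(s2,_,←)
state=s2 head=-1 tape=_[_]_xzxz   (s2,_)→(s0,_,→)
state=s0 head=0 tape=__[_]xzxz   (s0,_)→(s2,_,→)
state=s2 head=1 tape=___[x]zxz   (s2,x)→(s1,z,←)
state=s1 head=0 tape=__[_]zzxz   (s1,_)→(s0,_,←)
state=s0 head=-1 tape=_[_]_zzxz   (s0,_)→(s2,_,→)
state=s2 head=0 tape=__[_]zzxz   (s2,_)→(s0,_,→)
state=s0 head=1 tape=___[z]zxz   (s0,z)→(s2,_,←)
state=s2 head=0 tape=__[_]_zxz   (s2,_)→(s0,_,→)
state=s0 head=1 tape=___[_]zxz   (s0,_)→(s2,_,→)
state=s2 head=2 tape=____[z]xz
At halt the head is at cell 2.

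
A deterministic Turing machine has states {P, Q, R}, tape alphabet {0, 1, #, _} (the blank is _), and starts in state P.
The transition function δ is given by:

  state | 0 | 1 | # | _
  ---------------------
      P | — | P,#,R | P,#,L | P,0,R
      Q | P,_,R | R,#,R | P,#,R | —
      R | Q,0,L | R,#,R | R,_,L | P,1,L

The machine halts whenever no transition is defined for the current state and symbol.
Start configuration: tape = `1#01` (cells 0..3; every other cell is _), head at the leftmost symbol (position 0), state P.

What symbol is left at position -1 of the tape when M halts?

0

P | _[1]#01   read 1 → write #, move R, go to P
P | _#[#]01   read # → write #, move L, go to P
P | _[#]#01   read # → write #, move L, go to P
P | [_]##01   read _ → write 0, move R, go to P
P | 0[#]#01   read # → write #, move L, go to P
P | [0]##01
Cell -1 holds 0 when M halts.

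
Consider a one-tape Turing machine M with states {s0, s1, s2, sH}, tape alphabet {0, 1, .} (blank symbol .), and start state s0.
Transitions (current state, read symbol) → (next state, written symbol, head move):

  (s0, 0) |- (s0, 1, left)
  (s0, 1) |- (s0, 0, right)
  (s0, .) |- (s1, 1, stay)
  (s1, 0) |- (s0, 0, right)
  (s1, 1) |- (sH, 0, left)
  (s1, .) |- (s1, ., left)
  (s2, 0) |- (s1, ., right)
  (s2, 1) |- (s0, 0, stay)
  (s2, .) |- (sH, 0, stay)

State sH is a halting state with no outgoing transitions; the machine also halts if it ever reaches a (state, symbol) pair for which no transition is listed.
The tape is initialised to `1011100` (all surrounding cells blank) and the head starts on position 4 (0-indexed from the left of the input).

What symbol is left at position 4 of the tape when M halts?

0

state=s0 head=4 tape=1011[1]00.   (s0,1)→(s0,0,right)
state=s0 head=5 tape=10110[0]0.   (s0,0)→(s0,1,left)
state=s0 head=4 tape=1011[0]10.   (s0,0)→(s0,1,left)
state=s0 head=3 tape=101[1]110.   (s0,1)→(s0,0,right)
state=s0 head=4 tape=1010[1]10.   (s0,1)→(s0,0,right)
state=s0 head=5 tape=10100[1]0.   (s0,1)→(s0,0,right)
state=s0 head=6 tape=101000[0].   (s0,0)→(s0,1,left)
state=s0 head=5 tape=10100[0]1.   (s0,0)→(s0,1,left)
state=s0 head=4 tape=1010[0]11.   (s0,0)→(s0,1,left)
state=s0 head=3 tape=101[0]111.   (s0,0)→(s0,1,left)
state=s0 head=2 tape=10[1]1111.   (s0,1)→(s0,0,right)
state=s0 head=3 tape=100[1]111.   (s0,1)→(s0,0,right)
state=s0 head=4 tape=1000[1]11.   (s0,1)→(s0,0,right)
state=s0 head=5 tape=10000[1]1.   (s0,1)→(s0,0,right)
state=s0 head=6 tape=100000[1].   (s0,1)→(s0,0,right)
state=s0 head=7 tape=1000000[.]   (s0,.)→(s1,1,stay)
state=s1 head=7 tape=1000000[1]   (s1,1)→(sH,0,left)
state=sH head=6 tape=100000[0]0
Cell 4 holds 0 when M halts.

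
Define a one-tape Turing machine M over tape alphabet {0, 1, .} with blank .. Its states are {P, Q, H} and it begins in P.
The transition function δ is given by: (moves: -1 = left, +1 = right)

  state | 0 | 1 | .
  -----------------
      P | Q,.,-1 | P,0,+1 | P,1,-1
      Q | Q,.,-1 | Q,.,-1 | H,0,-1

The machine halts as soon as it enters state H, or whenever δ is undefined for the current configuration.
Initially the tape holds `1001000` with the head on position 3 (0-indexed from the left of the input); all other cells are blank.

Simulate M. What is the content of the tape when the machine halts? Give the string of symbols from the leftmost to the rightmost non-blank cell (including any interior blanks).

0.....00

state=P head=3 tape=..100[1]000   (P,1)→(P,0,+1)
state=P head=4 tape=..1000[0]00   (P,0)→(Q,.,-1)
state=Q head=3 tape=..100[0].00   (Q,0)→(Q,.,-1)
state=Q head=2 tape=..10[0]..00   (Q,0)→(Q,.,-1)
state=Q head=1 tape=..1[0]...00   (Q,0)→(Q,.,-1)
state=Q head=0 tape=..[1]....00   (Q,1)→(Q,.,-1)
state=Q head=-1 tape=.[.].....00   (Q,.)→(H,0,-1)
state=H head=-2 tape=[.]0.....00
The non-blank tape span at halt is 0.....00.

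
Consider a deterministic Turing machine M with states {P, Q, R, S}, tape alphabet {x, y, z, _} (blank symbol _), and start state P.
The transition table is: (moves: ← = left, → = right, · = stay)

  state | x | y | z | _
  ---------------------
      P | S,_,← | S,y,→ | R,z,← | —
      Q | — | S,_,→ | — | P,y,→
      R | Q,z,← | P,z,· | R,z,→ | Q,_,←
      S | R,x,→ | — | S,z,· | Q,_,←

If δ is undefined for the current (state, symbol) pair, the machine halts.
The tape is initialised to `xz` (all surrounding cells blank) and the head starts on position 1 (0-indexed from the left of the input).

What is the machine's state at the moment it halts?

state=P head=1 tape=___x[z]   (P,z)→(R,z,←)
state=R head=0 tape=___[x]z   (R,x)→(Q,z,←)
state=Q head=-1 tape=__[_]zz   (Q,_)→(P,y,→)
state=P head=0 tape=__y[z]z   (P,z)→(R,z,←)
state=R head=-1 tape=__[y]zz   (R,y)→(P,z,·)
state=P head=-1 tape=__[z]zz   (P,z)→(R,z,←)
state=R head=-2 tape=_[_]zzz   (R,_)→(Q,_,←)
state=Q head=-3 tape=[_]_zzz   (Q,_)→(P,y,→)
state=P head=-2 tape=y[_]zzz
No transition is defined for (P, _); M halts in state P.

P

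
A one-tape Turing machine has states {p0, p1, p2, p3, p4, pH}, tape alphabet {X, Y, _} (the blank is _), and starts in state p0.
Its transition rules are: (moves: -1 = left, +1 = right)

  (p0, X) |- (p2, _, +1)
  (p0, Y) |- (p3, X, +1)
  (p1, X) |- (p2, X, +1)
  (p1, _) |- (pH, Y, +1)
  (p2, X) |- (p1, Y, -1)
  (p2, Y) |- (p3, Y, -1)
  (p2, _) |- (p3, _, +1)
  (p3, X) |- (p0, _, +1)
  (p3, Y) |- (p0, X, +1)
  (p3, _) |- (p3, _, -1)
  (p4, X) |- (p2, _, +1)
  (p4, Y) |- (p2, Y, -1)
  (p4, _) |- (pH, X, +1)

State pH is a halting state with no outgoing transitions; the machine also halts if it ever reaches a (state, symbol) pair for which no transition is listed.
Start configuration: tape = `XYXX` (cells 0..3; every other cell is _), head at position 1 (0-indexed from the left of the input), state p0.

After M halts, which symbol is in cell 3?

state=p0 head=1 tape=X[Y]XX__   (p0,Y)→(p3,X,+1)
state=p3 head=2 tape=XX[X]X__   (p3,X)→(p0,_,+1)
state=p0 head=3 tape=XX_[X]__   (p0,X)→(p2,_,+1)
state=p2 head=4 tape=XX__[_]_   (p2,_)→(p3,_,+1)
state=p3 head=5 tape=XX___[_]   (p3,_)→(p3,_,-1)
state=p3 head=4 tape=XX__[_]_   (p3,_)→(p3,_,-1)
state=p3 head=3 tape=XX_[_]__   (p3,_)→(p3,_,-1)
state=p3 head=2 tape=XX[_]___   (p3,_)→(p3,_,-1)
state=p3 head=1 tape=X[X]____   (p3,X)→(p0,_,+1)
state=p0 head=2 tape=X_[_]___
Cell 3 holds _ when M halts.

_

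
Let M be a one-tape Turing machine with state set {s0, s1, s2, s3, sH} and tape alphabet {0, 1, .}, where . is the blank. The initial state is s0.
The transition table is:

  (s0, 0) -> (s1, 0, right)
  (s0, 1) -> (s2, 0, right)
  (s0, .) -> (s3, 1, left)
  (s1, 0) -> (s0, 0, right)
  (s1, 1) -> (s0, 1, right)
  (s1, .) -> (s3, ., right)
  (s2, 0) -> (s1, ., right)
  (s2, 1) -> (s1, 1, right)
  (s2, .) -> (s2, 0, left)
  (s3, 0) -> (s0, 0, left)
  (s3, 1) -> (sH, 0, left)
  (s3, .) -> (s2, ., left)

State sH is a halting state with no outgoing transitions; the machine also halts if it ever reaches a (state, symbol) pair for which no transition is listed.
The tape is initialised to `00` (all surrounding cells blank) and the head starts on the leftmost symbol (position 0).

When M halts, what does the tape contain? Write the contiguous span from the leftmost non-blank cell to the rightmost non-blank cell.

state=s0 head=0 tape=[0]0....   (s0,0)→(s1,0,right)
state=s1 head=1 tape=0[0]....   (s1,0)→(s0,0,right)
state=s0 head=2 tape=00[.]...   (s0,.)→(s3,1,left)
state=s3 head=1 tape=0[0]1...   (s3,0)→(s0,0,left)
state=s0 head=0 tape=[0]01...   (s0,0)→(s1,0,right)
state=s1 head=1 tape=0[0]1...   (s1,0)→(s0,0,right)
state=s0 head=2 tape=00[1]...   (s0,1)→(s2,0,right)
state=s2 head=3 tape=000[.]..   (s2,.)→(s2,0,left)
state=s2 head=2 tape=00[0]0..   (s2,0)→(s1,.,right)
state=s1 head=3 tape=00.[0]..   (s1,0)→(s0,0,right)
state=s0 head=4 tape=00.0[.].   (s0,.)→(s3,1,left)
state=s3 head=3 tape=00.[0]1.   (s3,0)→(s0,0,left)
state=s0 head=2 tape=00[.]01.   (s0,.)→(s3,1,left)
state=s3 head=1 tape=0[0]101.   (s3,0)→(s0,0,left)
state=s0 head=0 tape=[0]0101.   (s0,0)→(s1,0,right)
state=s1 head=1 tape=0[0]101.   (s1,0)→(s0,0,right)
state=s0 head=2 tape=00[1]01.   (s0,1)→(s2,0,right)
state=s2 head=3 tape=000[0]1.   (s2,0)→(s1,.,right)
state=s1 head=4 tape=000.[1].   (s1,1)→(s0,1,right)
state=s0 head=5 tape=000.1[.]   (s0,.)→(s3,1,left)
state=s3 head=4 tape=000.[1]1   (s3,1)→(sH,0,left)
state=sH head=3 tape=000[.]01
The non-blank tape span at halt is 000.01.

000.01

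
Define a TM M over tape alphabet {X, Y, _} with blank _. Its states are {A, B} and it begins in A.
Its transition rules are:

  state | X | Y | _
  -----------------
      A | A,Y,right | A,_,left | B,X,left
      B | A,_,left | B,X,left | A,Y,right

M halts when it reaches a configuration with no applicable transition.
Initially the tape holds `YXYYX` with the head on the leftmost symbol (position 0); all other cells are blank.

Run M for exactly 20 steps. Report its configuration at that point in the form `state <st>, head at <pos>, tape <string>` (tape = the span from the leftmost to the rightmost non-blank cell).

A | _____[Y]XYYX   read Y → write _, move left, go to A
A | ____[_]_XYYX   read _ → write X, move left, go to B
B | ___[_]X_XYYX   read _ → write Y, move right, go to A
A | ___Y[X]_XYYX   read X → write Y, move right, go to A
A | ___YY[_]XYYX   read _ → write X, move left, go to B
B | ___Y[Y]XXYYX   read Y → write X, move left, go to B
B | ___[Y]XXXYYX   read Y → write X, move left, go to B
B | __[_]XXXXYYX   read _ → write Y, move right, go to A
A | __Y[X]XXXYYX   read X → write Y, move right, go to A
A | __YY[X]XXYYX   read X → write Y, move right, go to A
A | __YYY[X]XYYX   read X → write Y, move right, go to A
A | __YYYY[X]YYX   read X → write Y, move right, go to A
A | __YYYYY[Y]YX   read Y → write _, move left, go to A
A | __YYYY[Y]_YX   read Y → write _, move left, go to A
A | __YYY[Y]__YX   read Y → write _, move left, go to A
A | __YY[Y]___YX   read Y → write _, move left, go to A
A | __Y[Y]____YX   read Y → write _, move left, go to A
A | __[Y]_____YX   read Y → write _, move left, go to A
A | _[_]______YX   read _ → write X, move left, go to B
B | [_]X______YX   read _ → write Y, move right, go to A
A | Y[X]______YX
After 20 steps: state A, head at -4, tape YX______YX.

state A, head at -4, tape YX______YX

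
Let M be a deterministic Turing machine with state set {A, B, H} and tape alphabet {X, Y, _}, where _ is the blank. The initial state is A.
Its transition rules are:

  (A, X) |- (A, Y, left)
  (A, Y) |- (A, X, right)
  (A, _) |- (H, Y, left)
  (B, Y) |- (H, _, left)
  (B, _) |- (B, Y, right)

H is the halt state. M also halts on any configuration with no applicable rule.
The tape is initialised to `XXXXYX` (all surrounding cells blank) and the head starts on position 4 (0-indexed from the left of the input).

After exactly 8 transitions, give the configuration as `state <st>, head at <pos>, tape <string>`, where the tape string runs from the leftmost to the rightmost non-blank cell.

state H, head at -2, tape YYYYYYY

A | __XXXX[Y]X   read Y → write X, move right, go to A
A | __XXXXX[X]   read X → write Y, move left, go to A
A | __XXXX[X]Y   read X → write Y, move left, go to A
A | __XXX[X]YY   read X → write Y, move left, go to A
A | __XX[X]YYY   read X → write Y, move left, go to A
A | __X[X]YYYY   read X → write Y, move left, go to A
A | __[X]YYYYY   read X → write Y, move left, go to A
A | _[_]YYYYYY   read _ → write Y, move left, go to H
H | [_]YYYYYYY
After 8 steps: state H, head at -2, tape YYYYYYY.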